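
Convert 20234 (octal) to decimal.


Positional values:
Position 0: 4 × 8^0 = 4
Position 1: 3 × 8^1 = 24
Position 2: 2 × 8^2 = 128
Position 3: 0 × 8^3 = 0
Position 4: 2 × 8^4 = 8192
Sum = 4 + 24 + 128 + 0 + 8192
= 8348


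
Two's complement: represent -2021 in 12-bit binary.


Original: 011111100101
Step 1 - Invert all bits: 100000011010
Step 2 - Add 1: 100000011010 + 1
= 100000011011 (represents -2021)


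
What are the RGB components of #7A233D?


Hex: #7A233D
R = 7A₁₆ = 122
G = 23₁₆ = 35
B = 3D₁₆ = 61
= RGB(122, 35, 61)


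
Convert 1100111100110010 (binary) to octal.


Group into 3-bit groups: 001100111100110010
  001 = 1
  100 = 4
  111 = 7
  100 = 4
  110 = 6
  010 = 2
= 0o147462


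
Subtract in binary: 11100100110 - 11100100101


Align and subtract column by column (LSB to MSB, borrowing when needed):
  11100100110
- 11100100101
  -----------
  col 0: (0 - 0 borrow-in) - 1 → borrow from next column: (0+2) - 1 = 1, borrow out 1
  col 1: (1 - 1 borrow-in) - 0 → 0 - 0 = 0, borrow out 0
  col 2: (1 - 0 borrow-in) - 1 → 1 - 1 = 0, borrow out 0
  col 3: (0 - 0 borrow-in) - 0 → 0 - 0 = 0, borrow out 0
  col 4: (0 - 0 borrow-in) - 0 → 0 - 0 = 0, borrow out 0
  col 5: (1 - 0 borrow-in) - 1 → 1 - 1 = 0, borrow out 0
  col 6: (0 - 0 borrow-in) - 0 → 0 - 0 = 0, borrow out 0
  col 7: (0 - 0 borrow-in) - 0 → 0 - 0 = 0, borrow out 0
  col 8: (1 - 0 borrow-in) - 1 → 1 - 1 = 0, borrow out 0
  col 9: (1 - 0 borrow-in) - 1 → 1 - 1 = 0, borrow out 0
  col 10: (1 - 0 borrow-in) - 1 → 1 - 1 = 0, borrow out 0
Reading bits MSB→LSB: 00000000001
Strip leading zeros: 1
= 1


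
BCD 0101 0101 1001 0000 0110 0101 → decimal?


Each 4-bit group → digit:
  0101 → 5
  0101 → 5
  1001 → 9
  0000 → 0
  0110 → 6
  0101 → 5
= 559065


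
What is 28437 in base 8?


Divide by 8 repeatedly:
28437 ÷ 8 = 3554 remainder 5
3554 ÷ 8 = 444 remainder 2
444 ÷ 8 = 55 remainder 4
55 ÷ 8 = 6 remainder 7
6 ÷ 8 = 0 remainder 6
Reading remainders bottom-up:
= 0o67425


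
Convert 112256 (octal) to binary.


Each octal digit → 3 binary bits:
  1 = 001
  1 = 001
  2 = 010
  2 = 010
  5 = 101
  6 = 110
Concatenate: 001 001 010 010 101 110
= 001001010010101110


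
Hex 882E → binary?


Each hex digit → 4 binary bits:
  8 = 1000
  8 = 1000
  2 = 0010
  E = 1110
Concatenate: 1000 1000 0010 1110
= 1000100000101110


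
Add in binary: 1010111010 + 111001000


Align and add column by column (LSB to MSB, carry propagating):
  01010111010
+ 00111001000
  -----------
  col 0: 0 + 0 + 0 (carry in) = 0 → bit 0, carry out 0
  col 1: 1 + 0 + 0 (carry in) = 1 → bit 1, carry out 0
  col 2: 0 + 0 + 0 (carry in) = 0 → bit 0, carry out 0
  col 3: 1 + 1 + 0 (carry in) = 2 → bit 0, carry out 1
  col 4: 1 + 0 + 1 (carry in) = 2 → bit 0, carry out 1
  col 5: 1 + 0 + 1 (carry in) = 2 → bit 0, carry out 1
  col 6: 0 + 1 + 1 (carry in) = 2 → bit 0, carry out 1
  col 7: 1 + 1 + 1 (carry in) = 3 → bit 1, carry out 1
  col 8: 0 + 1 + 1 (carry in) = 2 → bit 0, carry out 1
  col 9: 1 + 0 + 1 (carry in) = 2 → bit 0, carry out 1
  col 10: 0 + 0 + 1 (carry in) = 1 → bit 1, carry out 0
Reading bits MSB→LSB: 10010000010
Strip leading zeros: 10010000010
= 10010000010


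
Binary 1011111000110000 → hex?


Group into 4-bit nibbles: 1011111000110000
  1011 = B
  1110 = E
  0011 = 3
  0000 = 0
= 0xBE30


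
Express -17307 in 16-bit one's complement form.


Original: 0100001110011011
Invert all bits:
  bit 0: 0 → 1
  bit 1: 1 → 0
  bit 2: 0 → 1
  bit 3: 0 → 1
  bit 4: 0 → 1
  bit 5: 0 → 1
  bit 6: 1 → 0
  bit 7: 1 → 0
  bit 8: 1 → 0
  bit 9: 0 → 1
  bit 10: 0 → 1
  bit 11: 1 → 0
  bit 12: 1 → 0
  bit 13: 0 → 1
  bit 14: 1 → 0
  bit 15: 1 → 0
= 1011110001100100


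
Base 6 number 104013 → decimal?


Positional values (base 6):
  3 × 6^0 = 3 × 1 = 3
  1 × 6^1 = 1 × 6 = 6
  0 × 6^2 = 0 × 36 = 0
  4 × 6^3 = 4 × 216 = 864
  0 × 6^4 = 0 × 1296 = 0
  1 × 6^5 = 1 × 7776 = 7776
Sum = 3 + 6 + 0 + 864 + 0 + 7776
= 8649


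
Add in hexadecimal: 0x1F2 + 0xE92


Align and add column by column (LSB to MSB, each column mod 16 with carry):
  01F2
+ 0E92
  ----
  col 0: 2(2) + 2(2) + 0 (carry in) = 4 → 4(4), carry out 0
  col 1: F(15) + 9(9) + 0 (carry in) = 24 → 8(8), carry out 1
  col 2: 1(1) + E(14) + 1 (carry in) = 16 → 0(0), carry out 1
  col 3: 0(0) + 0(0) + 1 (carry in) = 1 → 1(1), carry out 0
Reading digits MSB→LSB: 1084
Strip leading zeros: 1084
= 0x1084


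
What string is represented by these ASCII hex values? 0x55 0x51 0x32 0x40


Codes (hex): 0x55 0x51 0x32 0x40
Per-code ASCII lookup:
  0x55 = 85  (range 65-90: uppercase, 85 - 65 = 20) → 'U'
  0x51 = 81  (range 65-90: uppercase, 81 - 65 = 16) → 'Q'
  0x32 = 50  (range 48-57: digits, 50 - 48 = 2) → '2'
  0x40 = 64  (special character) → '@'
= 'UQ2@'


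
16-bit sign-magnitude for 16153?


Sign bit: 0 (positive)
Magnitude: 16153 = 011111100011001
= 0011111100011001


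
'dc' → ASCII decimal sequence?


String: 'dc'  (2 characters)
Per-character ASCII lookup:
  'd': lowercase starts at 97: 'd' = 97 + 3 = 100
  'c': lowercase starts at 97: 'c' = 97 + 2 = 99
= 100 99


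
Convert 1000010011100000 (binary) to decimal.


Positional values:
Bit 5: 1 × 2^5 = 32
Bit 6: 1 × 2^6 = 64
Bit 7: 1 × 2^7 = 128
Bit 10: 1 × 2^10 = 1024
Bit 15: 1 × 2^15 = 32768
Sum = 32 + 64 + 128 + 1024 + 32768
= 34016


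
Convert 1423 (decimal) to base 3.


Divide by 3 repeatedly:
1423 ÷ 3 = 474 remainder 1
474 ÷ 3 = 158 remainder 0
158 ÷ 3 = 52 remainder 2
52 ÷ 3 = 17 remainder 1
17 ÷ 3 = 5 remainder 2
5 ÷ 3 = 1 remainder 2
1 ÷ 3 = 0 remainder 1
Reading remainders bottom-up:
= 1221201


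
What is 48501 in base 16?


Divide by 16 repeatedly:
48501 ÷ 16 = 3031 remainder 5 (5)
3031 ÷ 16 = 189 remainder 7 (7)
189 ÷ 16 = 11 remainder 13 (D)
11 ÷ 16 = 0 remainder 11 (B)
Reading remainders bottom-up:
= 0xBD75


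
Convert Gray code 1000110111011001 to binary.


Gray code: 1000110111011001
MSB stays the same: 1
Each subsequent bit = prev_binary XOR current_gray:
  B[1] = 1 XOR 0 = 1
  B[2] = 1 XOR 0 = 1
  B[3] = 1 XOR 0 = 1
  B[4] = 1 XOR 1 = 0
  B[5] = 0 XOR 1 = 1
  B[6] = 1 XOR 0 = 1
  B[7] = 1 XOR 1 = 0
  B[8] = 0 XOR 1 = 1
  B[9] = 1 XOR 1 = 0
  B[10] = 0 XOR 0 = 0
  B[11] = 0 XOR 1 = 1
  B[12] = 1 XOR 1 = 0
  B[13] = 0 XOR 0 = 0
  B[14] = 0 XOR 0 = 0
  B[15] = 0 XOR 1 = 1
= 1111011010010001 (63121 decimal)


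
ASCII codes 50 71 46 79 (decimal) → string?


Codes (decimal): 50 71 46 79
Per-code ASCII lookup:
  50  (range 48-57: digits, 50 - 48 = 2) → '2'
  71  (range 65-90: uppercase, 71 - 65 = 6) → 'G'
  46  (special character) → '.'
  79  (range 65-90: uppercase, 79 - 65 = 14) → 'O'
= '2G.O'


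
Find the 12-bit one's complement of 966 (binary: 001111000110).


Original: 001111000110
Invert all bits:
  bit 0: 0 → 1
  bit 1: 0 → 1
  bit 2: 1 → 0
  bit 3: 1 → 0
  bit 4: 1 → 0
  bit 5: 1 → 0
  bit 6: 0 → 1
  bit 7: 0 → 1
  bit 8: 0 → 1
  bit 9: 1 → 0
  bit 10: 1 → 0
  bit 11: 0 → 1
= 110000111001


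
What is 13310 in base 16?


Divide by 16 repeatedly:
13310 ÷ 16 = 831 remainder 14 (E)
831 ÷ 16 = 51 remainder 15 (F)
51 ÷ 16 = 3 remainder 3 (3)
3 ÷ 16 = 0 remainder 3 (3)
Reading remainders bottom-up:
= 0x33FE


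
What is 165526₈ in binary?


Each octal digit → 3 binary bits:
  1 = 001
  6 = 110
  5 = 101
  5 = 101
  2 = 010
  6 = 110
Concatenate: 001 110 101 101 010 110
= 001110101101010110


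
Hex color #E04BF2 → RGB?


Hex: #E04BF2
R = E0₁₆ = 224
G = 4B₁₆ = 75
B = F2₁₆ = 242
= RGB(224, 75, 242)


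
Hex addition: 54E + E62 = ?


Align and add column by column (LSB to MSB, each column mod 16 with carry):
  054E
+ 0E62
  ----
  col 0: E(14) + 2(2) + 0 (carry in) = 16 → 0(0), carry out 1
  col 1: 4(4) + 6(6) + 1 (carry in) = 11 → B(11), carry out 0
  col 2: 5(5) + E(14) + 0 (carry in) = 19 → 3(3), carry out 1
  col 3: 0(0) + 0(0) + 1 (carry in) = 1 → 1(1), carry out 0
Reading digits MSB→LSB: 13B0
Strip leading zeros: 13B0
= 0x13B0


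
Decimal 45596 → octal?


Divide by 8 repeatedly:
45596 ÷ 8 = 5699 remainder 4
5699 ÷ 8 = 712 remainder 3
712 ÷ 8 = 89 remainder 0
89 ÷ 8 = 11 remainder 1
11 ÷ 8 = 1 remainder 3
1 ÷ 8 = 0 remainder 1
Reading remainders bottom-up:
= 0o131034


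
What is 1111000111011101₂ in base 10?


Positional values:
Bit 0: 1 × 2^0 = 1
Bit 2: 1 × 2^2 = 4
Bit 3: 1 × 2^3 = 8
Bit 4: 1 × 2^4 = 16
Bit 6: 1 × 2^6 = 64
Bit 7: 1 × 2^7 = 128
Bit 8: 1 × 2^8 = 256
Bit 12: 1 × 2^12 = 4096
Bit 13: 1 × 2^13 = 8192
Bit 14: 1 × 2^14 = 16384
Bit 15: 1 × 2^15 = 32768
Sum = 1 + 4 + 8 + 16 + 64 + 128 + 256 + 4096 + 8192 + 16384 + 32768
= 61917


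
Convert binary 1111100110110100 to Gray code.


Binary: 1111100110110100
Gray code: G = B XOR (B >> 1)
B >> 1 = 0111110011011010
1111100110110100 XOR 0111110011011010:
  1 XOR 0 = 1
  1 XOR 1 = 0
  1 XOR 1 = 0
  1 XOR 1 = 0
  1 XOR 1 = 0
  0 XOR 1 = 1
  0 XOR 0 = 0
  1 XOR 0 = 1
  1 XOR 1 = 0
  0 XOR 1 = 1
  1 XOR 0 = 1
  1 XOR 1 = 0
  0 XOR 1 = 1
  1 XOR 0 = 1
  0 XOR 1 = 1
  0 XOR 0 = 0
= 1000010101101110


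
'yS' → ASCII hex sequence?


String: 'yS'  (2 characters)
Per-character ASCII lookup:
  'y': lowercase starts at 97: 'y' = 97 + 24 = 121 → 0x79
  'S': uppercase starts at 65: 'S' = 65 + 18 = 83 → 0x53
= 0x79 0x53


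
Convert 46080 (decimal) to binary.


Divide by 2 repeatedly:
46080 ÷ 2 = 23040 remainder 0
23040 ÷ 2 = 11520 remainder 0
11520 ÷ 2 = 5760 remainder 0
5760 ÷ 2 = 2880 remainder 0
2880 ÷ 2 = 1440 remainder 0
1440 ÷ 2 = 720 remainder 0
720 ÷ 2 = 360 remainder 0
360 ÷ 2 = 180 remainder 0
180 ÷ 2 = 90 remainder 0
90 ÷ 2 = 45 remainder 0
45 ÷ 2 = 22 remainder 1
22 ÷ 2 = 11 remainder 0
11 ÷ 2 = 5 remainder 1
5 ÷ 2 = 2 remainder 1
2 ÷ 2 = 1 remainder 0
1 ÷ 2 = 0 remainder 1
Reading remainders bottom-up:
= 1011010000000000


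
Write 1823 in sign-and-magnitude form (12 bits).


Sign bit: 0 (positive)
Magnitude: 1823 = 11100011111
= 011100011111


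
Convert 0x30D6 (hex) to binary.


Each hex digit → 4 binary bits:
  3 = 0011
  0 = 0000
  D = 1101
  6 = 0110
Concatenate: 0011 0000 1101 0110
= 0011000011010110


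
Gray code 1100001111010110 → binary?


Gray code: 1100001111010110
MSB stays the same: 1
Each subsequent bit = prev_binary XOR current_gray:
  B[1] = 1 XOR 1 = 0
  B[2] = 0 XOR 0 = 0
  B[3] = 0 XOR 0 = 0
  B[4] = 0 XOR 0 = 0
  B[5] = 0 XOR 0 = 0
  B[6] = 0 XOR 1 = 1
  B[7] = 1 XOR 1 = 0
  B[8] = 0 XOR 1 = 1
  B[9] = 1 XOR 1 = 0
  B[10] = 0 XOR 0 = 0
  B[11] = 0 XOR 1 = 1
  B[12] = 1 XOR 0 = 1
  B[13] = 1 XOR 1 = 0
  B[14] = 0 XOR 1 = 1
  B[15] = 1 XOR 0 = 1
= 1000001010011011 (33435 decimal)


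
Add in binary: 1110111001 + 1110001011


Align and add column by column (LSB to MSB, carry propagating):
  01110111001
+ 01110001011
  -----------
  col 0: 1 + 1 + 0 (carry in) = 2 → bit 0, carry out 1
  col 1: 0 + 1 + 1 (carry in) = 2 → bit 0, carry out 1
  col 2: 0 + 0 + 1 (carry in) = 1 → bit 1, carry out 0
  col 3: 1 + 1 + 0 (carry in) = 2 → bit 0, carry out 1
  col 4: 1 + 0 + 1 (carry in) = 2 → bit 0, carry out 1
  col 5: 1 + 0 + 1 (carry in) = 2 → bit 0, carry out 1
  col 6: 0 + 0 + 1 (carry in) = 1 → bit 1, carry out 0
  col 7: 1 + 1 + 0 (carry in) = 2 → bit 0, carry out 1
  col 8: 1 + 1 + 1 (carry in) = 3 → bit 1, carry out 1
  col 9: 1 + 1 + 1 (carry in) = 3 → bit 1, carry out 1
  col 10: 0 + 0 + 1 (carry in) = 1 → bit 1, carry out 0
Reading bits MSB→LSB: 11101000100
Strip leading zeros: 11101000100
= 11101000100


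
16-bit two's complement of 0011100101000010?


Original: 0011100101000010
Step 1 - Invert all bits: 1100011010111101
Step 2 - Add 1: 1100011010111101 + 1
= 1100011010111110 (represents -14658)


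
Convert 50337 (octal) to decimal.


Positional values:
Position 0: 7 × 8^0 = 7
Position 1: 3 × 8^1 = 24
Position 2: 3 × 8^2 = 192
Position 3: 0 × 8^3 = 0
Position 4: 5 × 8^4 = 20480
Sum = 7 + 24 + 192 + 0 + 20480
= 20703


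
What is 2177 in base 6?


Divide by 6 repeatedly:
2177 ÷ 6 = 362 remainder 5
362 ÷ 6 = 60 remainder 2
60 ÷ 6 = 10 remainder 0
10 ÷ 6 = 1 remainder 4
1 ÷ 6 = 0 remainder 1
Reading remainders bottom-up:
= 14025


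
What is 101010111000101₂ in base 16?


Group into 4-bit nibbles: 0101010111000101
  0101 = 5
  0101 = 5
  1100 = C
  0101 = 5
= 0x55C5


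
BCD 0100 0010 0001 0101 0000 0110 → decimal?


Each 4-bit group → digit:
  0100 → 4
  0010 → 2
  0001 → 1
  0101 → 5
  0000 → 0
  0110 → 6
= 421506


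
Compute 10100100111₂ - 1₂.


Align and subtract column by column (LSB to MSB, borrowing when needed):
  10100100111
- 00000000001
  -----------
  col 0: (1 - 0 borrow-in) - 1 → 1 - 1 = 0, borrow out 0
  col 1: (1 - 0 borrow-in) - 0 → 1 - 0 = 1, borrow out 0
  col 2: (1 - 0 borrow-in) - 0 → 1 - 0 = 1, borrow out 0
  col 3: (0 - 0 borrow-in) - 0 → 0 - 0 = 0, borrow out 0
  col 4: (0 - 0 borrow-in) - 0 → 0 - 0 = 0, borrow out 0
  col 5: (1 - 0 borrow-in) - 0 → 1 - 0 = 1, borrow out 0
  col 6: (0 - 0 borrow-in) - 0 → 0 - 0 = 0, borrow out 0
  col 7: (0 - 0 borrow-in) - 0 → 0 - 0 = 0, borrow out 0
  col 8: (1 - 0 borrow-in) - 0 → 1 - 0 = 1, borrow out 0
  col 9: (0 - 0 borrow-in) - 0 → 0 - 0 = 0, borrow out 0
  col 10: (1 - 0 borrow-in) - 0 → 1 - 0 = 1, borrow out 0
Reading bits MSB→LSB: 10100100110
Strip leading zeros: 10100100110
= 10100100110


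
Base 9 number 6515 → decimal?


Positional values (base 9):
  5 × 9^0 = 5 × 1 = 5
  1 × 9^1 = 1 × 9 = 9
  5 × 9^2 = 5 × 81 = 405
  6 × 9^3 = 6 × 729 = 4374
Sum = 5 + 9 + 405 + 4374
= 4793


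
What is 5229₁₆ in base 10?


Positional values:
Position 0: 9 × 16^0 = 9 × 1 = 9
Position 1: 2 × 16^1 = 2 × 16 = 32
Position 2: 2 × 16^2 = 2 × 256 = 512
Position 3: 5 × 16^3 = 5 × 4096 = 20480
Sum = 9 + 32 + 512 + 20480
= 21033


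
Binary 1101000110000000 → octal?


Group into 3-bit groups: 001101000110000000
  001 = 1
  101 = 5
  000 = 0
  110 = 6
  000 = 0
  000 = 0
= 0o150600


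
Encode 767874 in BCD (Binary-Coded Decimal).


Each digit → 4-bit binary:
  7 → 0111
  6 → 0110
  7 → 0111
  8 → 1000
  7 → 0111
  4 → 0100
= 0111 0110 0111 1000 0111 0100


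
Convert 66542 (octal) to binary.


Each octal digit → 3 binary bits:
  6 = 110
  6 = 110
  5 = 101
  4 = 100
  2 = 010
Concatenate: 110 110 101 100 010
= 110110101100010


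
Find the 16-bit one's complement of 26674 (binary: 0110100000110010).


Original: 0110100000110010
Invert all bits:
  bit 0: 0 → 1
  bit 1: 1 → 0
  bit 2: 1 → 0
  bit 3: 0 → 1
  bit 4: 1 → 0
  bit 5: 0 → 1
  bit 6: 0 → 1
  bit 7: 0 → 1
  bit 8: 0 → 1
  bit 9: 0 → 1
  bit 10: 1 → 0
  bit 11: 1 → 0
  bit 12: 0 → 1
  bit 13: 0 → 1
  bit 14: 1 → 0
  bit 15: 0 → 1
= 1001011111001101


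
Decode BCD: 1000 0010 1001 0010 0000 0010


Each 4-bit group → digit:
  1000 → 8
  0010 → 2
  1001 → 9
  0010 → 2
  0000 → 0
  0010 → 2
= 829202


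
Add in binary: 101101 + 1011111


Align and add column by column (LSB to MSB, carry propagating):
  00101101
+ 01011111
  --------
  col 0: 1 + 1 + 0 (carry in) = 2 → bit 0, carry out 1
  col 1: 0 + 1 + 1 (carry in) = 2 → bit 0, carry out 1
  col 2: 1 + 1 + 1 (carry in) = 3 → bit 1, carry out 1
  col 3: 1 + 1 + 1 (carry in) = 3 → bit 1, carry out 1
  col 4: 0 + 1 + 1 (carry in) = 2 → bit 0, carry out 1
  col 5: 1 + 0 + 1 (carry in) = 2 → bit 0, carry out 1
  col 6: 0 + 1 + 1 (carry in) = 2 → bit 0, carry out 1
  col 7: 0 + 0 + 1 (carry in) = 1 → bit 1, carry out 0
Reading bits MSB→LSB: 10001100
Strip leading zeros: 10001100
= 10001100


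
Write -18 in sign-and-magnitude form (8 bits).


Sign bit: 1 (negative)
Magnitude: 18 = 0010010
= 10010010


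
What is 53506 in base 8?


Divide by 8 repeatedly:
53506 ÷ 8 = 6688 remainder 2
6688 ÷ 8 = 836 remainder 0
836 ÷ 8 = 104 remainder 4
104 ÷ 8 = 13 remainder 0
13 ÷ 8 = 1 remainder 5
1 ÷ 8 = 0 remainder 1
Reading remainders bottom-up:
= 0o150402


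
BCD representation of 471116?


Each digit → 4-bit binary:
  4 → 0100
  7 → 0111
  1 → 0001
  1 → 0001
  1 → 0001
  6 → 0110
= 0100 0111 0001 0001 0001 0110


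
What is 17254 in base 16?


Divide by 16 repeatedly:
17254 ÷ 16 = 1078 remainder 6 (6)
1078 ÷ 16 = 67 remainder 6 (6)
67 ÷ 16 = 4 remainder 3 (3)
4 ÷ 16 = 0 remainder 4 (4)
Reading remainders bottom-up:
= 0x4366


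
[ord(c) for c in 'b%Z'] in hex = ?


String: 'b%Z'  (3 characters)
Per-character ASCII lookup:
  'b': lowercase starts at 97: 'b' = 97 + 1 = 98 → 0x62
  '%': special character: '%' = 37 → 0x25
  'Z': uppercase starts at 65: 'Z' = 65 + 25 = 90 → 0x5A
= 0x62 0x25 0x5A


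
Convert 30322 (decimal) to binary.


Divide by 2 repeatedly:
30322 ÷ 2 = 15161 remainder 0
15161 ÷ 2 = 7580 remainder 1
7580 ÷ 2 = 3790 remainder 0
3790 ÷ 2 = 1895 remainder 0
1895 ÷ 2 = 947 remainder 1
947 ÷ 2 = 473 remainder 1
473 ÷ 2 = 236 remainder 1
236 ÷ 2 = 118 remainder 0
118 ÷ 2 = 59 remainder 0
59 ÷ 2 = 29 remainder 1
29 ÷ 2 = 14 remainder 1
14 ÷ 2 = 7 remainder 0
7 ÷ 2 = 3 remainder 1
3 ÷ 2 = 1 remainder 1
1 ÷ 2 = 0 remainder 1
Reading remainders bottom-up:
= 111011001110010


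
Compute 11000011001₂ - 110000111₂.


Align and subtract column by column (LSB to MSB, borrowing when needed):
  11000011001
- 00110000111
  -----------
  col 0: (1 - 0 borrow-in) - 1 → 1 - 1 = 0, borrow out 0
  col 1: (0 - 0 borrow-in) - 1 → borrow from next column: (0+2) - 1 = 1, borrow out 1
  col 2: (0 - 1 borrow-in) - 1 → borrow from next column: (-1+2) - 1 = 0, borrow out 1
  col 3: (1 - 1 borrow-in) - 0 → 0 - 0 = 0, borrow out 0
  col 4: (1 - 0 borrow-in) - 0 → 1 - 0 = 1, borrow out 0
  col 5: (0 - 0 borrow-in) - 0 → 0 - 0 = 0, borrow out 0
  col 6: (0 - 0 borrow-in) - 0 → 0 - 0 = 0, borrow out 0
  col 7: (0 - 0 borrow-in) - 1 → borrow from next column: (0+2) - 1 = 1, borrow out 1
  col 8: (0 - 1 borrow-in) - 1 → borrow from next column: (-1+2) - 1 = 0, borrow out 1
  col 9: (1 - 1 borrow-in) - 0 → 0 - 0 = 0, borrow out 0
  col 10: (1 - 0 borrow-in) - 0 → 1 - 0 = 1, borrow out 0
Reading bits MSB→LSB: 10010010010
Strip leading zeros: 10010010010
= 10010010010


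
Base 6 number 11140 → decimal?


Positional values (base 6):
  0 × 6^0 = 0 × 1 = 0
  4 × 6^1 = 4 × 6 = 24
  1 × 6^2 = 1 × 36 = 36
  1 × 6^3 = 1 × 216 = 216
  1 × 6^4 = 1 × 1296 = 1296
Sum = 0 + 24 + 36 + 216 + 1296
= 1572


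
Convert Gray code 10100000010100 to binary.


Gray code: 10100000010100
MSB stays the same: 1
Each subsequent bit = prev_binary XOR current_gray:
  B[1] = 1 XOR 0 = 1
  B[2] = 1 XOR 1 = 0
  B[3] = 0 XOR 0 = 0
  B[4] = 0 XOR 0 = 0
  B[5] = 0 XOR 0 = 0
  B[6] = 0 XOR 0 = 0
  B[7] = 0 XOR 0 = 0
  B[8] = 0 XOR 0 = 0
  B[9] = 0 XOR 1 = 1
  B[10] = 1 XOR 0 = 1
  B[11] = 1 XOR 1 = 0
  B[12] = 0 XOR 0 = 0
  B[13] = 0 XOR 0 = 0
= 11000000011000 (12312 decimal)


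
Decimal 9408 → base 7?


Divide by 7 repeatedly:
9408 ÷ 7 = 1344 remainder 0
1344 ÷ 7 = 192 remainder 0
192 ÷ 7 = 27 remainder 3
27 ÷ 7 = 3 remainder 6
3 ÷ 7 = 0 remainder 3
Reading remainders bottom-up:
= 36300


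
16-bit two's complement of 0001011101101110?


Original: 0001011101101110
Step 1 - Invert all bits: 1110100010010001
Step 2 - Add 1: 1110100010010001 + 1
= 1110100010010010 (represents -5998)


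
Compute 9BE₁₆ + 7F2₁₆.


Align and add column by column (LSB to MSB, each column mod 16 with carry):
  09BE
+ 07F2
  ----
  col 0: E(14) + 2(2) + 0 (carry in) = 16 → 0(0), carry out 1
  col 1: B(11) + F(15) + 1 (carry in) = 27 → B(11), carry out 1
  col 2: 9(9) + 7(7) + 1 (carry in) = 17 → 1(1), carry out 1
  col 3: 0(0) + 0(0) + 1 (carry in) = 1 → 1(1), carry out 0
Reading digits MSB→LSB: 11B0
Strip leading zeros: 11B0
= 0x11B0


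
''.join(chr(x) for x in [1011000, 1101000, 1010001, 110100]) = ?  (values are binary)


Codes (binary): 1011000 1101000 1010001 110100
Per-code ASCII lookup:
  1011000 = 88  (range 65-90: uppercase, 88 - 65 = 23) → 'X'
  1101000 = 104  (range 97-122: lowercase, 104 - 97 = 7) → 'h'
  1010001 = 81  (range 65-90: uppercase, 81 - 65 = 16) → 'Q'
  110100 = 52  (range 48-57: digits, 52 - 48 = 4) → '4'
= 'XhQ4'


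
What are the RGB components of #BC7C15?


Hex: #BC7C15
R = BC₁₆ = 188
G = 7C₁₆ = 124
B = 15₁₆ = 21
= RGB(188, 124, 21)


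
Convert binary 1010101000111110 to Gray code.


Binary: 1010101000111110
Gray code: G = B XOR (B >> 1)
B >> 1 = 0101010100011111
1010101000111110 XOR 0101010100011111:
  1 XOR 0 = 1
  0 XOR 1 = 1
  1 XOR 0 = 1
  0 XOR 1 = 1
  1 XOR 0 = 1
  0 XOR 1 = 1
  1 XOR 0 = 1
  0 XOR 1 = 1
  0 XOR 0 = 0
  0 XOR 0 = 0
  1 XOR 0 = 1
  1 XOR 1 = 0
  1 XOR 1 = 0
  1 XOR 1 = 0
  1 XOR 1 = 0
  0 XOR 1 = 1
= 1111111100100001


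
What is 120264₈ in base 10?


Positional values:
Position 0: 4 × 8^0 = 4
Position 1: 6 × 8^1 = 48
Position 2: 2 × 8^2 = 128
Position 3: 0 × 8^3 = 0
Position 4: 2 × 8^4 = 8192
Position 5: 1 × 8^5 = 32768
Sum = 4 + 48 + 128 + 0 + 8192 + 32768
= 41140


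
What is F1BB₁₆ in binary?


Each hex digit → 4 binary bits:
  F = 1111
  1 = 0001
  B = 1011
  B = 1011
Concatenate: 1111 0001 1011 1011
= 1111000110111011


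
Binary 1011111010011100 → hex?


Group into 4-bit nibbles: 1011111010011100
  1011 = B
  1110 = E
  1001 = 9
  1100 = C
= 0xBE9C


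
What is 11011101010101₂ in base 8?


Group into 3-bit groups: 011011101010101
  011 = 3
  011 = 3
  101 = 5
  010 = 2
  101 = 5
= 0o33525


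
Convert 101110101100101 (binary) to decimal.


Positional values:
Bit 0: 1 × 2^0 = 1
Bit 2: 1 × 2^2 = 4
Bit 5: 1 × 2^5 = 32
Bit 6: 1 × 2^6 = 64
Bit 8: 1 × 2^8 = 256
Bit 10: 1 × 2^10 = 1024
Bit 11: 1 × 2^11 = 2048
Bit 12: 1 × 2^12 = 4096
Bit 14: 1 × 2^14 = 16384
Sum = 1 + 4 + 32 + 64 + 256 + 1024 + 2048 + 4096 + 16384
= 23909


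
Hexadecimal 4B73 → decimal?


Positional values:
Position 0: 3 × 16^0 = 3 × 1 = 3
Position 1: 7 × 16^1 = 7 × 16 = 112
Position 2: B × 16^2 = 11 × 256 = 2816
Position 3: 4 × 16^3 = 4 × 4096 = 16384
Sum = 3 + 112 + 2816 + 16384
= 19315


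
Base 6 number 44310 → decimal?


Positional values (base 6):
  0 × 6^0 = 0 × 1 = 0
  1 × 6^1 = 1 × 6 = 6
  3 × 6^2 = 3 × 36 = 108
  4 × 6^3 = 4 × 216 = 864
  4 × 6^4 = 4 × 1296 = 5184
Sum = 0 + 6 + 108 + 864 + 5184
= 6162


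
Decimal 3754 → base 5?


Divide by 5 repeatedly:
3754 ÷ 5 = 750 remainder 4
750 ÷ 5 = 150 remainder 0
150 ÷ 5 = 30 remainder 0
30 ÷ 5 = 6 remainder 0
6 ÷ 5 = 1 remainder 1
1 ÷ 5 = 0 remainder 1
Reading remainders bottom-up:
= 110004


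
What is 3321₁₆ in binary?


Each hex digit → 4 binary bits:
  3 = 0011
  3 = 0011
  2 = 0010
  1 = 0001
Concatenate: 0011 0011 0010 0001
= 0011001100100001


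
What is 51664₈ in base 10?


Positional values:
Position 0: 4 × 8^0 = 4
Position 1: 6 × 8^1 = 48
Position 2: 6 × 8^2 = 384
Position 3: 1 × 8^3 = 512
Position 4: 5 × 8^4 = 20480
Sum = 4 + 48 + 384 + 512 + 20480
= 21428


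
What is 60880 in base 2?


Divide by 2 repeatedly:
60880 ÷ 2 = 30440 remainder 0
30440 ÷ 2 = 15220 remainder 0
15220 ÷ 2 = 7610 remainder 0
7610 ÷ 2 = 3805 remainder 0
3805 ÷ 2 = 1902 remainder 1
1902 ÷ 2 = 951 remainder 0
951 ÷ 2 = 475 remainder 1
475 ÷ 2 = 237 remainder 1
237 ÷ 2 = 118 remainder 1
118 ÷ 2 = 59 remainder 0
59 ÷ 2 = 29 remainder 1
29 ÷ 2 = 14 remainder 1
14 ÷ 2 = 7 remainder 0
7 ÷ 2 = 3 remainder 1
3 ÷ 2 = 1 remainder 1
1 ÷ 2 = 0 remainder 1
Reading remainders bottom-up:
= 1110110111010000


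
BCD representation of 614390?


Each digit → 4-bit binary:
  6 → 0110
  1 → 0001
  4 → 0100
  3 → 0011
  9 → 1001
  0 → 0000
= 0110 0001 0100 0011 1001 0000


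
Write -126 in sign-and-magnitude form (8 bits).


Sign bit: 1 (negative)
Magnitude: 126 = 1111110
= 11111110


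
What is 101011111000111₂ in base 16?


Group into 4-bit nibbles: 0101011111000111
  0101 = 5
  0111 = 7
  1100 = C
  0111 = 7
= 0x57C7


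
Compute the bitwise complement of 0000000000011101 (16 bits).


Original: 0000000000011101
Invert all bits:
  bit 0: 0 → 1
  bit 1: 0 → 1
  bit 2: 0 → 1
  bit 3: 0 → 1
  bit 4: 0 → 1
  bit 5: 0 → 1
  bit 6: 0 → 1
  bit 7: 0 → 1
  bit 8: 0 → 1
  bit 9: 0 → 1
  bit 10: 0 → 1
  bit 11: 1 → 0
  bit 12: 1 → 0
  bit 13: 1 → 0
  bit 14: 0 → 1
  bit 15: 1 → 0
= 1111111111100010


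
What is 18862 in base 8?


Divide by 8 repeatedly:
18862 ÷ 8 = 2357 remainder 6
2357 ÷ 8 = 294 remainder 5
294 ÷ 8 = 36 remainder 6
36 ÷ 8 = 4 remainder 4
4 ÷ 8 = 0 remainder 4
Reading remainders bottom-up:
= 0o44656


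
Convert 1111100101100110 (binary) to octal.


Group into 3-bit groups: 001111100101100110
  001 = 1
  111 = 7
  100 = 4
  101 = 5
  100 = 4
  110 = 6
= 0o174546


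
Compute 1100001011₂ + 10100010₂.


Align and add column by column (LSB to MSB, carry propagating):
  01100001011
+ 00010100010
  -----------
  col 0: 1 + 0 + 0 (carry in) = 1 → bit 1, carry out 0
  col 1: 1 + 1 + 0 (carry in) = 2 → bit 0, carry out 1
  col 2: 0 + 0 + 1 (carry in) = 1 → bit 1, carry out 0
  col 3: 1 + 0 + 0 (carry in) = 1 → bit 1, carry out 0
  col 4: 0 + 0 + 0 (carry in) = 0 → bit 0, carry out 0
  col 5: 0 + 1 + 0 (carry in) = 1 → bit 1, carry out 0
  col 6: 0 + 0 + 0 (carry in) = 0 → bit 0, carry out 0
  col 7: 0 + 1 + 0 (carry in) = 1 → bit 1, carry out 0
  col 8: 1 + 0 + 0 (carry in) = 1 → bit 1, carry out 0
  col 9: 1 + 0 + 0 (carry in) = 1 → bit 1, carry out 0
  col 10: 0 + 0 + 0 (carry in) = 0 → bit 0, carry out 0
Reading bits MSB→LSB: 01110101101
Strip leading zeros: 1110101101
= 1110101101


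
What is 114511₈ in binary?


Each octal digit → 3 binary bits:
  1 = 001
  1 = 001
  4 = 100
  5 = 101
  1 = 001
  1 = 001
Concatenate: 001 001 100 101 001 001
= 001001100101001001


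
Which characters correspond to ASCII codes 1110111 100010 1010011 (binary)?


Codes (binary): 1110111 100010 1010011
Per-code ASCII lookup:
  1110111 = 119  (range 97-122: lowercase, 119 - 97 = 22) → 'w'
  100010 = 34  (special character) → '"'
  1010011 = 83  (range 65-90: uppercase, 83 - 65 = 18) → 'S'
= 'w"S'


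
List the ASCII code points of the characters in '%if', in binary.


String: '%if'  (3 characters)
Per-character ASCII lookup:
  '%': special character: '%' = 37 → 100101
  'i': lowercase starts at 97: 'i' = 97 + 8 = 105 → 1101001
  'f': lowercase starts at 97: 'f' = 97 + 5 = 102 → 1100110
= 100101 1101001 1100110


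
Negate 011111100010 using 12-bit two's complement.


Original: 011111100010
Step 1 - Invert all bits: 100000011101
Step 2 - Add 1: 100000011101 + 1
= 100000011110 (represents -2018)


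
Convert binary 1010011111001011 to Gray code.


Binary: 1010011111001011
Gray code: G = B XOR (B >> 1)
B >> 1 = 0101001111100101
1010011111001011 XOR 0101001111100101:
  1 XOR 0 = 1
  0 XOR 1 = 1
  1 XOR 0 = 1
  0 XOR 1 = 1
  0 XOR 0 = 0
  1 XOR 0 = 1
  1 XOR 1 = 0
  1 XOR 1 = 0
  1 XOR 1 = 0
  1 XOR 1 = 0
  0 XOR 1 = 1
  0 XOR 0 = 0
  1 XOR 0 = 1
  0 XOR 1 = 1
  1 XOR 0 = 1
  1 XOR 1 = 0
= 1111010000101110


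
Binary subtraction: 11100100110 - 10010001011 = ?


Align and subtract column by column (LSB to MSB, borrowing when needed):
  11100100110
- 10010001011
  -----------
  col 0: (0 - 0 borrow-in) - 1 → borrow from next column: (0+2) - 1 = 1, borrow out 1
  col 1: (1 - 1 borrow-in) - 1 → borrow from next column: (0+2) - 1 = 1, borrow out 1
  col 2: (1 - 1 borrow-in) - 0 → 0 - 0 = 0, borrow out 0
  col 3: (0 - 0 borrow-in) - 1 → borrow from next column: (0+2) - 1 = 1, borrow out 1
  col 4: (0 - 1 borrow-in) - 0 → borrow from next column: (-1+2) - 0 = 1, borrow out 1
  col 5: (1 - 1 borrow-in) - 0 → 0 - 0 = 0, borrow out 0
  col 6: (0 - 0 borrow-in) - 0 → 0 - 0 = 0, borrow out 0
  col 7: (0 - 0 borrow-in) - 1 → borrow from next column: (0+2) - 1 = 1, borrow out 1
  col 8: (1 - 1 borrow-in) - 0 → 0 - 0 = 0, borrow out 0
  col 9: (1 - 0 borrow-in) - 0 → 1 - 0 = 1, borrow out 0
  col 10: (1 - 0 borrow-in) - 1 → 1 - 1 = 0, borrow out 0
Reading bits MSB→LSB: 01010011011
Strip leading zeros: 1010011011
= 1010011011


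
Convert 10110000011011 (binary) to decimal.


Positional values:
Bit 0: 1 × 2^0 = 1
Bit 1: 1 × 2^1 = 2
Bit 3: 1 × 2^3 = 8
Bit 4: 1 × 2^4 = 16
Bit 10: 1 × 2^10 = 1024
Bit 11: 1 × 2^11 = 2048
Bit 13: 1 × 2^13 = 8192
Sum = 1 + 2 + 8 + 16 + 1024 + 2048 + 8192
= 11291


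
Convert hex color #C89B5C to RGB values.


Hex: #C89B5C
R = C8₁₆ = 200
G = 9B₁₆ = 155
B = 5C₁₆ = 92
= RGB(200, 155, 92)


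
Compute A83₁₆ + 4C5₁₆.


Align and add column by column (LSB to MSB, each column mod 16 with carry):
  0A83
+ 04C5
  ----
  col 0: 3(3) + 5(5) + 0 (carry in) = 8 → 8(8), carry out 0
  col 1: 8(8) + C(12) + 0 (carry in) = 20 → 4(4), carry out 1
  col 2: A(10) + 4(4) + 1 (carry in) = 15 → F(15), carry out 0
  col 3: 0(0) + 0(0) + 0 (carry in) = 0 → 0(0), carry out 0
Reading digits MSB→LSB: 0F48
Strip leading zeros: F48
= 0xF48


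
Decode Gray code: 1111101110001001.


Gray code: 1111101110001001
MSB stays the same: 1
Each subsequent bit = prev_binary XOR current_gray:
  B[1] = 1 XOR 1 = 0
  B[2] = 0 XOR 1 = 1
  B[3] = 1 XOR 1 = 0
  B[4] = 0 XOR 1 = 1
  B[5] = 1 XOR 0 = 1
  B[6] = 1 XOR 1 = 0
  B[7] = 0 XOR 1 = 1
  B[8] = 1 XOR 1 = 0
  B[9] = 0 XOR 0 = 0
  B[10] = 0 XOR 0 = 0
  B[11] = 0 XOR 0 = 0
  B[12] = 0 XOR 1 = 1
  B[13] = 1 XOR 0 = 1
  B[14] = 1 XOR 0 = 1
  B[15] = 1 XOR 1 = 0
= 1010110100001110 (44302 decimal)


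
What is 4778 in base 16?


Divide by 16 repeatedly:
4778 ÷ 16 = 298 remainder 10 (A)
298 ÷ 16 = 18 remainder 10 (A)
18 ÷ 16 = 1 remainder 2 (2)
1 ÷ 16 = 0 remainder 1 (1)
Reading remainders bottom-up:
= 0x12AA


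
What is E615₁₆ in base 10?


Positional values:
Position 0: 5 × 16^0 = 5 × 1 = 5
Position 1: 1 × 16^1 = 1 × 16 = 16
Position 2: 6 × 16^2 = 6 × 256 = 1536
Position 3: E × 16^3 = 14 × 4096 = 57344
Sum = 5 + 16 + 1536 + 57344
= 58901


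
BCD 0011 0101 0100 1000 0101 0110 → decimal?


Each 4-bit group → digit:
  0011 → 3
  0101 → 5
  0100 → 4
  1000 → 8
  0101 → 5
  0110 → 6
= 354856


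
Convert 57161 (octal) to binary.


Each octal digit → 3 binary bits:
  5 = 101
  7 = 111
  1 = 001
  6 = 110
  1 = 001
Concatenate: 101 111 001 110 001
= 101111001110001


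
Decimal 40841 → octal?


Divide by 8 repeatedly:
40841 ÷ 8 = 5105 remainder 1
5105 ÷ 8 = 638 remainder 1
638 ÷ 8 = 79 remainder 6
79 ÷ 8 = 9 remainder 7
9 ÷ 8 = 1 remainder 1
1 ÷ 8 = 0 remainder 1
Reading remainders bottom-up:
= 0o117611


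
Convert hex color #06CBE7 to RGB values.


Hex: #06CBE7
R = 06₁₆ = 6
G = CB₁₆ = 203
B = E7₁₆ = 231
= RGB(6, 203, 231)


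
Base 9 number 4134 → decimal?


Positional values (base 9):
  4 × 9^0 = 4 × 1 = 4
  3 × 9^1 = 3 × 9 = 27
  1 × 9^2 = 1 × 81 = 81
  4 × 9^3 = 4 × 729 = 2916
Sum = 4 + 27 + 81 + 2916
= 3028


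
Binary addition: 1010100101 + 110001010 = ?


Align and add column by column (LSB to MSB, carry propagating):
  01010100101
+ 00110001010
  -----------
  col 0: 1 + 0 + 0 (carry in) = 1 → bit 1, carry out 0
  col 1: 0 + 1 + 0 (carry in) = 1 → bit 1, carry out 0
  col 2: 1 + 0 + 0 (carry in) = 1 → bit 1, carry out 0
  col 3: 0 + 1 + 0 (carry in) = 1 → bit 1, carry out 0
  col 4: 0 + 0 + 0 (carry in) = 0 → bit 0, carry out 0
  col 5: 1 + 0 + 0 (carry in) = 1 → bit 1, carry out 0
  col 6: 0 + 0 + 0 (carry in) = 0 → bit 0, carry out 0
  col 7: 1 + 1 + 0 (carry in) = 2 → bit 0, carry out 1
  col 8: 0 + 1 + 1 (carry in) = 2 → bit 0, carry out 1
  col 9: 1 + 0 + 1 (carry in) = 2 → bit 0, carry out 1
  col 10: 0 + 0 + 1 (carry in) = 1 → bit 1, carry out 0
Reading bits MSB→LSB: 10000101111
Strip leading zeros: 10000101111
= 10000101111


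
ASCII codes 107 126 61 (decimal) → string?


Codes (decimal): 107 126 61
Per-code ASCII lookup:
  107  (range 97-122: lowercase, 107 - 97 = 10) → 'k'
  126  (special character) → '~'
  61  (special character) → '='
= 'k~='


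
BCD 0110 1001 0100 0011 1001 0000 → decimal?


Each 4-bit group → digit:
  0110 → 6
  1001 → 9
  0100 → 4
  0011 → 3
  1001 → 9
  0000 → 0
= 694390


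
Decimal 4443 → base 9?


Divide by 9 repeatedly:
4443 ÷ 9 = 493 remainder 6
493 ÷ 9 = 54 remainder 7
54 ÷ 9 = 6 remainder 0
6 ÷ 9 = 0 remainder 6
Reading remainders bottom-up:
= 6076


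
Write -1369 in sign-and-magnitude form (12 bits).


Sign bit: 1 (negative)
Magnitude: 1369 = 10101011001
= 110101011001


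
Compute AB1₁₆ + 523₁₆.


Align and add column by column (LSB to MSB, each column mod 16 with carry):
  0AB1
+ 0523
  ----
  col 0: 1(1) + 3(3) + 0 (carry in) = 4 → 4(4), carry out 0
  col 1: B(11) + 2(2) + 0 (carry in) = 13 → D(13), carry out 0
  col 2: A(10) + 5(5) + 0 (carry in) = 15 → F(15), carry out 0
  col 3: 0(0) + 0(0) + 0 (carry in) = 0 → 0(0), carry out 0
Reading digits MSB→LSB: 0FD4
Strip leading zeros: FD4
= 0xFD4


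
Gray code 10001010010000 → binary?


Gray code: 10001010010000
MSB stays the same: 1
Each subsequent bit = prev_binary XOR current_gray:
  B[1] = 1 XOR 0 = 1
  B[2] = 1 XOR 0 = 1
  B[3] = 1 XOR 0 = 1
  B[4] = 1 XOR 1 = 0
  B[5] = 0 XOR 0 = 0
  B[6] = 0 XOR 1 = 1
  B[7] = 1 XOR 0 = 1
  B[8] = 1 XOR 0 = 1
  B[9] = 1 XOR 1 = 0
  B[10] = 0 XOR 0 = 0
  B[11] = 0 XOR 0 = 0
  B[12] = 0 XOR 0 = 0
  B[13] = 0 XOR 0 = 0
= 11110011100000 (15584 decimal)


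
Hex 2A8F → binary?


Each hex digit → 4 binary bits:
  2 = 0010
  A = 1010
  8 = 1000
  F = 1111
Concatenate: 0010 1010 1000 1111
= 0010101010001111


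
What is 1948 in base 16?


Divide by 16 repeatedly:
1948 ÷ 16 = 121 remainder 12 (C)
121 ÷ 16 = 7 remainder 9 (9)
7 ÷ 16 = 0 remainder 7 (7)
Reading remainders bottom-up:
= 0x79C


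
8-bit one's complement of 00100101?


Original: 00100101
Invert all bits:
  bit 0: 0 → 1
  bit 1: 0 → 1
  bit 2: 1 → 0
  bit 3: 0 → 1
  bit 4: 0 → 1
  bit 5: 1 → 0
  bit 6: 0 → 1
  bit 7: 1 → 0
= 11011010


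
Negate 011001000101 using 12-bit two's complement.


Original: 011001000101
Step 1 - Invert all bits: 100110111010
Step 2 - Add 1: 100110111010 + 1
= 100110111011 (represents -1605)


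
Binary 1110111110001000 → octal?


Group into 3-bit groups: 001110111110001000
  001 = 1
  110 = 6
  111 = 7
  110 = 6
  001 = 1
  000 = 0
= 0o167610


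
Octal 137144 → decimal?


Positional values:
Position 0: 4 × 8^0 = 4
Position 1: 4 × 8^1 = 32
Position 2: 1 × 8^2 = 64
Position 3: 7 × 8^3 = 3584
Position 4: 3 × 8^4 = 12288
Position 5: 1 × 8^5 = 32768
Sum = 4 + 32 + 64 + 3584 + 12288 + 32768
= 48740


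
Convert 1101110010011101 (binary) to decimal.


Positional values:
Bit 0: 1 × 2^0 = 1
Bit 2: 1 × 2^2 = 4
Bit 3: 1 × 2^3 = 8
Bit 4: 1 × 2^4 = 16
Bit 7: 1 × 2^7 = 128
Bit 10: 1 × 2^10 = 1024
Bit 11: 1 × 2^11 = 2048
Bit 12: 1 × 2^12 = 4096
Bit 14: 1 × 2^14 = 16384
Bit 15: 1 × 2^15 = 32768
Sum = 1 + 4 + 8 + 16 + 128 + 1024 + 2048 + 4096 + 16384 + 32768
= 56477


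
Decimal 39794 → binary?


Divide by 2 repeatedly:
39794 ÷ 2 = 19897 remainder 0
19897 ÷ 2 = 9948 remainder 1
9948 ÷ 2 = 4974 remainder 0
4974 ÷ 2 = 2487 remainder 0
2487 ÷ 2 = 1243 remainder 1
1243 ÷ 2 = 621 remainder 1
621 ÷ 2 = 310 remainder 1
310 ÷ 2 = 155 remainder 0
155 ÷ 2 = 77 remainder 1
77 ÷ 2 = 38 remainder 1
38 ÷ 2 = 19 remainder 0
19 ÷ 2 = 9 remainder 1
9 ÷ 2 = 4 remainder 1
4 ÷ 2 = 2 remainder 0
2 ÷ 2 = 1 remainder 0
1 ÷ 2 = 0 remainder 1
Reading remainders bottom-up:
= 1001101101110010


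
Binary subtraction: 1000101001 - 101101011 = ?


Align and subtract column by column (LSB to MSB, borrowing when needed):
  1000101001
- 0101101011
  ----------
  col 0: (1 - 0 borrow-in) - 1 → 1 - 1 = 0, borrow out 0
  col 1: (0 - 0 borrow-in) - 1 → borrow from next column: (0+2) - 1 = 1, borrow out 1
  col 2: (0 - 1 borrow-in) - 0 → borrow from next column: (-1+2) - 0 = 1, borrow out 1
  col 3: (1 - 1 borrow-in) - 1 → borrow from next column: (0+2) - 1 = 1, borrow out 1
  col 4: (0 - 1 borrow-in) - 0 → borrow from next column: (-1+2) - 0 = 1, borrow out 1
  col 5: (1 - 1 borrow-in) - 1 → borrow from next column: (0+2) - 1 = 1, borrow out 1
  col 6: (0 - 1 borrow-in) - 1 → borrow from next column: (-1+2) - 1 = 0, borrow out 1
  col 7: (0 - 1 borrow-in) - 0 → borrow from next column: (-1+2) - 0 = 1, borrow out 1
  col 8: (0 - 1 borrow-in) - 1 → borrow from next column: (-1+2) - 1 = 0, borrow out 1
  col 9: (1 - 1 borrow-in) - 0 → 0 - 0 = 0, borrow out 0
Reading bits MSB→LSB: 0010111110
Strip leading zeros: 10111110
= 10111110


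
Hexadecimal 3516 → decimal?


Positional values:
Position 0: 6 × 16^0 = 6 × 1 = 6
Position 1: 1 × 16^1 = 1 × 16 = 16
Position 2: 5 × 16^2 = 5 × 256 = 1280
Position 3: 3 × 16^3 = 3 × 4096 = 12288
Sum = 6 + 16 + 1280 + 12288
= 13590


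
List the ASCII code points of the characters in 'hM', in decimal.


String: 'hM'  (2 characters)
Per-character ASCII lookup:
  'h': lowercase starts at 97: 'h' = 97 + 7 = 104
  'M': uppercase starts at 65: 'M' = 65 + 12 = 77
= 104 77


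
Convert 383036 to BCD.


Each digit → 4-bit binary:
  3 → 0011
  8 → 1000
  3 → 0011
  0 → 0000
  3 → 0011
  6 → 0110
= 0011 1000 0011 0000 0011 0110


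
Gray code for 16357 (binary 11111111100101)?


Binary: 11111111100101
Gray code: G = B XOR (B >> 1)
B >> 1 = 01111111110010
11111111100101 XOR 01111111110010:
  1 XOR 0 = 1
  1 XOR 1 = 0
  1 XOR 1 = 0
  1 XOR 1 = 0
  1 XOR 1 = 0
  1 XOR 1 = 0
  1 XOR 1 = 0
  1 XOR 1 = 0
  1 XOR 1 = 0
  0 XOR 1 = 1
  0 XOR 0 = 0
  1 XOR 0 = 1
  0 XOR 1 = 1
  1 XOR 0 = 1
= 10000000010111


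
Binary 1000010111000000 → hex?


Group into 4-bit nibbles: 1000010111000000
  1000 = 8
  0101 = 5
  1100 = C
  0000 = 0
= 0x85C0


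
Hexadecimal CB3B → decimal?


Positional values:
Position 0: B × 16^0 = 11 × 1 = 11
Position 1: 3 × 16^1 = 3 × 16 = 48
Position 2: B × 16^2 = 11 × 256 = 2816
Position 3: C × 16^3 = 12 × 4096 = 49152
Sum = 11 + 48 + 2816 + 49152
= 52027


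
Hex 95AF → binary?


Each hex digit → 4 binary bits:
  9 = 1001
  5 = 0101
  A = 1010
  F = 1111
Concatenate: 1001 0101 1010 1111
= 1001010110101111


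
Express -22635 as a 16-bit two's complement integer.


Original: 0101100001101011
Step 1 - Invert all bits: 1010011110010100
Step 2 - Add 1: 1010011110010100 + 1
= 1010011110010101 (represents -22635)


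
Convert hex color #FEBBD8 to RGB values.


Hex: #FEBBD8
R = FE₁₆ = 254
G = BB₁₆ = 187
B = D8₁₆ = 216
= RGB(254, 187, 216)


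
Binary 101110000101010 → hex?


Group into 4-bit nibbles: 0101110000101010
  0101 = 5
  1100 = C
  0010 = 2
  1010 = A
= 0x5C2A


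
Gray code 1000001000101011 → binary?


Gray code: 1000001000101011
MSB stays the same: 1
Each subsequent bit = prev_binary XOR current_gray:
  B[1] = 1 XOR 0 = 1
  B[2] = 1 XOR 0 = 1
  B[3] = 1 XOR 0 = 1
  B[4] = 1 XOR 0 = 1
  B[5] = 1 XOR 0 = 1
  B[6] = 1 XOR 1 = 0
  B[7] = 0 XOR 0 = 0
  B[8] = 0 XOR 0 = 0
  B[9] = 0 XOR 0 = 0
  B[10] = 0 XOR 1 = 1
  B[11] = 1 XOR 0 = 1
  B[12] = 1 XOR 1 = 0
  B[13] = 0 XOR 0 = 0
  B[14] = 0 XOR 1 = 1
  B[15] = 1 XOR 1 = 0
= 1111110000110010 (64562 decimal)


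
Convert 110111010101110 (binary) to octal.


Group into 3-bit groups: 110111010101110
  110 = 6
  111 = 7
  010 = 2
  101 = 5
  110 = 6
= 0o67256


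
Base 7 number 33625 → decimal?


Positional values (base 7):
  5 × 7^0 = 5 × 1 = 5
  2 × 7^1 = 2 × 7 = 14
  6 × 7^2 = 6 × 49 = 294
  3 × 7^3 = 3 × 343 = 1029
  3 × 7^4 = 3 × 2401 = 7203
Sum = 5 + 14 + 294 + 1029 + 7203
= 8545
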